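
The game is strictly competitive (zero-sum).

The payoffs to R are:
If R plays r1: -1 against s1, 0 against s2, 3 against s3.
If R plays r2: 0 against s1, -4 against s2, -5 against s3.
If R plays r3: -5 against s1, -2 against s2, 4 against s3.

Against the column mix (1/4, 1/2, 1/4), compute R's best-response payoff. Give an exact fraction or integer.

r1: (-1)·(1/4) + (0)·(1/2) + (3)·(1/4) = 1/2.
r2: (0)·(1/4) + (-4)·(1/2) + (-5)·(1/4) = -13/4.
r3: (-5)·(1/4) + (-2)·(1/2) + (4)·(1/4) = -5/4.
The best pure response is r1 with expected payoff 1/2.

1/2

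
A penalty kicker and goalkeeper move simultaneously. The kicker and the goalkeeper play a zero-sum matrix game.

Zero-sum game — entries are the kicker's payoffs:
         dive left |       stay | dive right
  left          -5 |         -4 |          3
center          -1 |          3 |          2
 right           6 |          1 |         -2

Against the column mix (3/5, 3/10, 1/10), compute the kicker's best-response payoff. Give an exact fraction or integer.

left: (-5)·(3/5) + (-4)·(3/10) + (3)·(1/10) = -39/10.
center: (-1)·(3/5) + (3)·(3/10) + (2)·(1/10) = 1/2.
right: (6)·(3/5) + (1)·(3/10) + (-2)·(1/10) = 37/10.
The best pure response is right with expected payoff 37/10.

37/10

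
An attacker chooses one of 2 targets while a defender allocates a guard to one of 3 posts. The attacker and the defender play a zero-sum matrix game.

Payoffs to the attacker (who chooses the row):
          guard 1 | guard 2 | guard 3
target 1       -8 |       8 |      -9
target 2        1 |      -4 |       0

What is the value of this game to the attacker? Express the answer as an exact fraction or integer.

Column guard 1 is strictly dominated by guard 3 for the defender (it gives the attacker more in every row).
The remaining 2×2 game on (target 1, target 2) × (guard 2, guard 3) has no saddle point. Let the attacker play target 1 with probability p; indifference gives 8p − 4(1−p) = −9p, so p = 4/21.
Similarly the defender's optimal q on guard 2 is 3/7, and the value is 8·(3/7) + (-9)·(4/7) = -12/7.

-12/7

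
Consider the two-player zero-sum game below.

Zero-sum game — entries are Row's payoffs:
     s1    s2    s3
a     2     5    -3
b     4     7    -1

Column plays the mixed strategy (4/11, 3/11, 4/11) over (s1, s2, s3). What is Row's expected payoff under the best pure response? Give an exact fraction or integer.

3

a: (2)·(4/11) + (5)·(3/11) + (-3)·(4/11) = 1.
b: (4)·(4/11) + (7)·(3/11) + (-1)·(4/11) = 3.
The best pure response is b with expected payoff 3.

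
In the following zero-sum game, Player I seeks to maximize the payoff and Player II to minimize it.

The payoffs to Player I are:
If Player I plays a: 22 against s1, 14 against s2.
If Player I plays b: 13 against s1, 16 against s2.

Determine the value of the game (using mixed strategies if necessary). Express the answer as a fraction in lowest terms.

170/11

Row minima are 14 and 13, so Player I's maximin is 14; column maxima are 22 and 16, so Player II's minimax is 16. These differ, so the equilibrium is in mixed strategies.
Let Player I play a with probability p. Player II is indifferent when 22p + 13(1−p) = 14p + 16(1−p), giving p = 3/11.
Let Player II play s1 with probability q. Player I is indifferent when 22q + 14(1−q) = 13q + 16(1−q), giving q = 2/11.
The value is 22·(2/11) + (14)·(9/11) = 170/11.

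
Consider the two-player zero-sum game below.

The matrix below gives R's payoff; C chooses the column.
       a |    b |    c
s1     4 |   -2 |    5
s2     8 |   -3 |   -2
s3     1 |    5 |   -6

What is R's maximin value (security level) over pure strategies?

The worst-case payoff for each row is s1: -2, s2: -3, s3: -6.
The best of these is -2.

-2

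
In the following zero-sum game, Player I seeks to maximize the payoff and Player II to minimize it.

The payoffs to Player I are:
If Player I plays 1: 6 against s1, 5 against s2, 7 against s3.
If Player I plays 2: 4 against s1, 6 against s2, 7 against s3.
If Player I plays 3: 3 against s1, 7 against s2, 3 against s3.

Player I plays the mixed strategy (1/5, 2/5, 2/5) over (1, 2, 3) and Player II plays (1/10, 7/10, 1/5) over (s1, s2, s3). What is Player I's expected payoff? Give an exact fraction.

Against (1/10, 7/10, 1/5), each row's expected payoff is 1: 11/2; 2: 6; 3: 29/5.
Taking the (1/5, 2/5, 2/5)-weighted average: (1/5)·(11/2) + (2/5)·(6) + (2/5)·(29/5) = 291/50.

291/50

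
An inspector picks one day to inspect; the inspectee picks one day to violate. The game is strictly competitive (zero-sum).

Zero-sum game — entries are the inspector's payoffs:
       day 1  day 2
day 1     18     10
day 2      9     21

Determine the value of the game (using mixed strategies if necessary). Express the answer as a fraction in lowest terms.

72/5

Row minima are 10 and 9, so the inspector's maximin is 10; column maxima are 18 and 21, so the inspectee's minimax is 18. These differ, so the equilibrium is in mixed strategies.
Let the inspector play day 1 with probability p. The inspectee is indifferent when 18p + 9(1−p) = 10p + 21(1−p), giving p = 3/5.
Let the inspectee play day 1 with probability q. The inspector is indifferent when 18q + 10(1−q) = 9q + 21(1−q), giving q = 11/20.
The value is 18·(11/20) + (10)·(9/20) = 72/5.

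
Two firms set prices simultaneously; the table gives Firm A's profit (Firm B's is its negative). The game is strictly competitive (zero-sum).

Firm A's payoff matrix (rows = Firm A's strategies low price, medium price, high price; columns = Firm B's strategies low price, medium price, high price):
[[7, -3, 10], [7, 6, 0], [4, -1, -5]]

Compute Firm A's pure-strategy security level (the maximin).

The worst-case payoff for each row is low price: -3, medium price: 0, high price: -5.
The best of these is 0.

0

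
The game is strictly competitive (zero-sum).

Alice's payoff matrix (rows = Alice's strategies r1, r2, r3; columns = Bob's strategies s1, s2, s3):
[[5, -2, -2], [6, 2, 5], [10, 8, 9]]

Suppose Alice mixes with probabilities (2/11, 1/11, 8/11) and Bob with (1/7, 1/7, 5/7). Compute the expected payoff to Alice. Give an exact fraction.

523/77

Against (1/7, 1/7, 5/7), each row's expected payoff is r1: -1; r2: 33/7; r3: 9.
Taking the (2/11, 1/11, 8/11)-weighted average: (2/11)·(-1) + (1/11)·(33/7) + (8/11)·(9) = 523/77.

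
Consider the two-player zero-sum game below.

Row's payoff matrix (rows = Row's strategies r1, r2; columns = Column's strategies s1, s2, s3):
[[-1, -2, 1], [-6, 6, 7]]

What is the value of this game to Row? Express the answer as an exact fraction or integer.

Column s3 is strictly dominated by s2 for Column (it gives Row more in every row).
The remaining 2×2 game on (r1, r2) × (s1, s2) has no saddle point. Let Row play r1 with probability p; indifference gives −p − 6(1−p) = −2p + 6(1−p), so p = 12/13.
Similarly Column's optimal q on s1 is 8/13, and the value is -1·(8/13) + (-2)·(5/13) = -18/13.

-18/13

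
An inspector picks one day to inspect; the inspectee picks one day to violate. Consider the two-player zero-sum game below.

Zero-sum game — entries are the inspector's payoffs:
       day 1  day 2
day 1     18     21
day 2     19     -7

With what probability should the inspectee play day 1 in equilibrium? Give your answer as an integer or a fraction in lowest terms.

28/29

Row minima are 18 and -7, so the inspector's maximin is 18; column maxima are 19 and 21, so the inspectee's minimax is 19. These differ, so the equilibrium is in mixed strategies.
Let the inspectee play day 1 with probability q. The inspector is indifferent when 18q + 21(1−q) = 19q − 7(1−q), giving q = 28/29.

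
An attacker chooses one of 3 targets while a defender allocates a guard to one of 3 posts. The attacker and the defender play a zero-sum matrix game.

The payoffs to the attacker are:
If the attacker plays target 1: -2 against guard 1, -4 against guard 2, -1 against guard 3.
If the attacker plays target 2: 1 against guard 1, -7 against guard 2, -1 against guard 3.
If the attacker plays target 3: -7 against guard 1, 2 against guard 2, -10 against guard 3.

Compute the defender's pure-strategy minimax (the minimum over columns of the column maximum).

-1

The worst case (largest entry) in each column is guard 1: 1, guard 2: 2, guard 3: -1.
The best (smallest) of these is -1.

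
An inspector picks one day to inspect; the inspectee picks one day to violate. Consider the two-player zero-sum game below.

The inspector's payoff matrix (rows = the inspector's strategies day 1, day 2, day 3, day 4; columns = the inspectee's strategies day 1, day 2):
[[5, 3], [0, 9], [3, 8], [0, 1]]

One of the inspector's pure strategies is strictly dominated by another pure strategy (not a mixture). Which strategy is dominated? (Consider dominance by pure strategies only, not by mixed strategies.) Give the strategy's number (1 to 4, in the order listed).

Compare day 4 with day 1: 5 > 0, 3 > 1.
So day 1 strictly dominates day 4 for the inspector; day 4 is strictly dominated.

4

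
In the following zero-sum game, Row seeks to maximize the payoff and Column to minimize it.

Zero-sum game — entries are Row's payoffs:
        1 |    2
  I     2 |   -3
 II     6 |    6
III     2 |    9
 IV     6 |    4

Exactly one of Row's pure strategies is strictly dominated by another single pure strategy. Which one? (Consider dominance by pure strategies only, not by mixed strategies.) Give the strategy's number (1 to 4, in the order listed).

Compare I with II: 6 > 2, 6 > -3.
So II strictly dominates I for Row; I is strictly dominated.

1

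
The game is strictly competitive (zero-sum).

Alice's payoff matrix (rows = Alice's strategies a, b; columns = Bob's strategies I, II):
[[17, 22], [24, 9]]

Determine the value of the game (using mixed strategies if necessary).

Row minima are 17 and 9, so Alice's maximin is 17; column maxima are 24 and 22, so Bob's minimax is 22. These differ, so the equilibrium is in mixed strategies.
Let Alice play a with probability p. Bob is indifferent when 17p + 24(1−p) = 22p + 9(1−p), giving p = 3/4.
Let Bob play I with probability q. Alice is indifferent when 17q + 22(1−q) = 24q + 9(1−q), giving q = 13/20.
The value is 17·(13/20) + (22)·(7/20) = 75/4.

75/4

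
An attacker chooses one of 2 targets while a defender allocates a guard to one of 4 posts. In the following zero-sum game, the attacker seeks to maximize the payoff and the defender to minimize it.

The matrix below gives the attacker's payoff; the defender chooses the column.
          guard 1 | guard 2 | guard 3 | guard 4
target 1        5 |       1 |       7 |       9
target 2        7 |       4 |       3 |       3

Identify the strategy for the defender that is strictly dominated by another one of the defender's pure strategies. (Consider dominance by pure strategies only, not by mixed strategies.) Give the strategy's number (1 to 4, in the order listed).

1

The defender prefers columns that give the attacker less. Compare guard 1 with guard 2: 1 < 5, 4 < 7.
So guard 2 strictly dominates guard 1 for the defender; guard 1 is strictly dominated.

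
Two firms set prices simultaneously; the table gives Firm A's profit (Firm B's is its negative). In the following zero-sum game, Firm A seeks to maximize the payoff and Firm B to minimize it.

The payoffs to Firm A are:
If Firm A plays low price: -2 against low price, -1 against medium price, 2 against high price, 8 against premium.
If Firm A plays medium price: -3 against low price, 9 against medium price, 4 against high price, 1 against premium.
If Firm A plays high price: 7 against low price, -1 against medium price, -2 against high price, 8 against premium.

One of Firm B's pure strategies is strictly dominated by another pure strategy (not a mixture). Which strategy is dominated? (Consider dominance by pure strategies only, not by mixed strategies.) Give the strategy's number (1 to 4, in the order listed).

Firm B prefers columns that give Firm A less. Compare premium with low price: -2 < 8, -3 < 1, 7 < 8.
So low price strictly dominates premium for Firm B; premium is strictly dominated.

4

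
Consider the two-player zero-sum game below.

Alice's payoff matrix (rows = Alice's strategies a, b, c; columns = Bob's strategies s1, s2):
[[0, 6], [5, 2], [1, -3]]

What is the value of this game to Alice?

Row c is strictly dominated by row b, so Alice never plays it.
The remaining 2×2 game on (a, b) × (s1, s2) has no saddle point. Let Alice play a with probability p; indifference gives 5(1−p) = 6p + 2(1−p), so p = 1/3.
Similarly Bob's optimal q on s1 is 4/9, and the value is 0·(4/9) + (6)·(5/9) = 10/3.

10/3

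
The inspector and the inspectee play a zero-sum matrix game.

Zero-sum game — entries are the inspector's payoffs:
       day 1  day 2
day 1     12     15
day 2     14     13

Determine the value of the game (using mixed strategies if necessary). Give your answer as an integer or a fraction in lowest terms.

Row minima are 12 and 13, so the inspector's maximin is 13; column maxima are 14 and 15, so the inspectee's minimax is 14. These differ, so the equilibrium is in mixed strategies.
Let the inspector play day 1 with probability p. The inspectee is indifferent when 12p + 14(1−p) = 15p + 13(1−p), giving p = 1/4.
Let the inspectee play day 1 with probability q. The inspector is indifferent when 12q + 15(1−q) = 14q + 13(1−q), giving q = 1/2.
The value is 12·(1/2) + (15)·(1/2) = 27/2.

27/2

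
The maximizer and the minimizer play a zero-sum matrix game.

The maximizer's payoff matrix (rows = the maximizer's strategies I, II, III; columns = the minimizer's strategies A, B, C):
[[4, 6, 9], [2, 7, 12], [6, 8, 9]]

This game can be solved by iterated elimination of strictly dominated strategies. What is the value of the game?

6

Column C is strictly dominated by A for the minimizer (4<9, 2<12, 6<9); eliminate C.
Row I is strictly dominated by row III (6>4, 8>6); eliminate I.
Row II is strictly dominated by row III (6>2, 8>7); eliminate II.
Column B is strictly dominated by A for the minimizer (6<8); eliminate B.
Only (III, A) remains, with payoff 6.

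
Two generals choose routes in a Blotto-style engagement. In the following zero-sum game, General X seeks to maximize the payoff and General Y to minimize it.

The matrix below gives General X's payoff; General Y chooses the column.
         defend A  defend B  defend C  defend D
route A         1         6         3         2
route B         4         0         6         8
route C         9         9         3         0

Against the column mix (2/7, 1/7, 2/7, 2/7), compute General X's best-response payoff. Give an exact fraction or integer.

36/7

route A: (1)·(2/7) + (6)·(1/7) + (3)·(2/7) + (2)·(2/7) = 18/7.
route B: (4)·(2/7) + (0)·(1/7) + (6)·(2/7) + (8)·(2/7) = 36/7.
route C: (9)·(2/7) + (9)·(1/7) + (3)·(2/7) + (0)·(2/7) = 33/7.
The best pure response is route B with expected payoff 36/7.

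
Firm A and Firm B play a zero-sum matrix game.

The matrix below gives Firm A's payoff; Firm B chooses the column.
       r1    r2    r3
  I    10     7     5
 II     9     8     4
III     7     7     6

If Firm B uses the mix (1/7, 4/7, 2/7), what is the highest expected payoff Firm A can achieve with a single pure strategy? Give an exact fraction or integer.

7

I: (10)·(1/7) + (7)·(4/7) + (5)·(2/7) = 48/7.
II: (9)·(1/7) + (8)·(4/7) + (4)·(2/7) = 7.
III: (7)·(1/7) + (7)·(4/7) + (6)·(2/7) = 47/7.
The best pure response is II with expected payoff 7.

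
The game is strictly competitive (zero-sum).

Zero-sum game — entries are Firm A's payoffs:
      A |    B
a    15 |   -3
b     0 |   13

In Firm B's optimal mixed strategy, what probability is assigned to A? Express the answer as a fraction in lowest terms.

Row minima are -3 and 0, so Firm A's maximin is 0; column maxima are 15 and 13, so Firm B's minimax is 13. These differ, so the equilibrium is in mixed strategies.
Let Firm B play A with probability q. Firm A is indifferent when 15q − 3(1−q) = 13(1−q), giving q = 16/31.

16/31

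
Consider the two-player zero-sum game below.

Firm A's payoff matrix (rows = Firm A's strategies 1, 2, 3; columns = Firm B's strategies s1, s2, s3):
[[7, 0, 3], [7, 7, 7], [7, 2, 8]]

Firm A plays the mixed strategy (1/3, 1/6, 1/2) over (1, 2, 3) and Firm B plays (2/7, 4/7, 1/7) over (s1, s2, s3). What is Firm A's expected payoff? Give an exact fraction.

Against (2/7, 4/7, 1/7), each row's expected payoff is 1: 17/7; 2: 7; 3: 30/7.
Taking the (1/3, 1/6, 1/2)-weighted average: (1/3)·(17/7) + (1/6)·(7) + (1/2)·(30/7) = 173/42.

173/42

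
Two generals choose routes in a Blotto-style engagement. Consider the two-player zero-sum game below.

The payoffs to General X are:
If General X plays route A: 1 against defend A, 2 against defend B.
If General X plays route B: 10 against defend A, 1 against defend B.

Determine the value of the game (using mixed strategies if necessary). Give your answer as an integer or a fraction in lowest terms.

Row minima are 1 and 1, so General X's maximin is 1; column maxima are 10 and 2, so General Y's minimax is 2. These differ, so the equilibrium is in mixed strategies.
Let General X play route A with probability p. General Y is indifferent when p + 10(1−p) = 2p + (1−p), giving p = 9/10.
Let General Y play defend A with probability q. General X is indifferent when q + 2(1−q) = 10q + (1−q), giving q = 1/10.
The value is 1·(1/10) + (2)·(9/10) = 19/10.

19/10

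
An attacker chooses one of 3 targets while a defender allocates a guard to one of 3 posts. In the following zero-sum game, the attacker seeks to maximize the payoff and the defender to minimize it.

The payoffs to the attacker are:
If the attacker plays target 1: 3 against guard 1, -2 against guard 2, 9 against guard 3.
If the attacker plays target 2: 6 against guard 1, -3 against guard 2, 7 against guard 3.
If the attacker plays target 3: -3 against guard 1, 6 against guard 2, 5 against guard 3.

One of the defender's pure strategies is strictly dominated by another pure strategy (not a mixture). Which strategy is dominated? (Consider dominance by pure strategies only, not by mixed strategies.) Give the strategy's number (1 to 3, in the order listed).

3

The defender prefers columns that give the attacker less. Compare guard 3 with guard 1: 3 < 9, 6 < 7, -3 < 5.
So guard 1 strictly dominates guard 3 for the defender; guard 3 is strictly dominated.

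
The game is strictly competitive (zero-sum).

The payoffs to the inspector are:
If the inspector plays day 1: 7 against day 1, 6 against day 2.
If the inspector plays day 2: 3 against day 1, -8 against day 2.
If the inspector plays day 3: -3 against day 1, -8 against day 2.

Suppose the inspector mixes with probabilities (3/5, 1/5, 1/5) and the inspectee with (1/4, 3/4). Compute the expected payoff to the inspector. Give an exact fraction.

27/20

Against (1/4, 3/4), each row's expected payoff is day 1: 25/4; day 2: -21/4; day 3: -27/4.
Taking the (3/5, 1/5, 1/5)-weighted average: (3/5)·(25/4) + (1/5)·(-21/4) + (1/5)·(-27/4) = 27/20.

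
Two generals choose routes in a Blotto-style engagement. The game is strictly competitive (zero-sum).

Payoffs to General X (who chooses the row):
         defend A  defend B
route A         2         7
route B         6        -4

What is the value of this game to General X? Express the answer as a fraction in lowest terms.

10/3

Row minima are 2 and -4, so General X's maximin is 2; column maxima are 6 and 7, so General Y's minimax is 6. These differ, so the equilibrium is in mixed strategies.
Let General X play route A with probability p. General Y is indifferent when 2p + 6(1−p) = 7p − 4(1−p), giving p = 2/3.
Let General Y play defend A with probability q. General X is indifferent when 2q + 7(1−q) = 6q − 4(1−q), giving q = 11/15.
The value is 2·(11/15) + (7)·(4/15) = 10/3.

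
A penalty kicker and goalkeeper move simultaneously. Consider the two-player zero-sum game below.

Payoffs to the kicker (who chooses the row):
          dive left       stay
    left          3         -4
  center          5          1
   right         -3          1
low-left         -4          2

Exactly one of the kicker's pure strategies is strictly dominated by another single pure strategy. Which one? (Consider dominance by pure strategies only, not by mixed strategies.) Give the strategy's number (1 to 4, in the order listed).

Compare left with center: 5 > 3, 1 > -4.
So center strictly dominates left for the kicker; left is strictly dominated.

1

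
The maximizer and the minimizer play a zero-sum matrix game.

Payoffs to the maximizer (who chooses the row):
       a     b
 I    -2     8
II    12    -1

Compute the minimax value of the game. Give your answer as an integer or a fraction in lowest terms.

94/23

Row minima are -2 and -1, so the maximizer's maximin is -1; column maxima are 12 and 8, so the minimizer's minimax is 8. These differ, so the equilibrium is in mixed strategies.
Let the maximizer play I with probability p. The minimizer is indifferent when −2p + 12(1−p) = 8p − (1−p), giving p = 13/23.
Let the minimizer play a with probability q. The maximizer is indifferent when −2q + 8(1−q) = 12q − (1−q), giving q = 9/23.
The value is -2·(9/23) + (8)·(14/23) = 94/23.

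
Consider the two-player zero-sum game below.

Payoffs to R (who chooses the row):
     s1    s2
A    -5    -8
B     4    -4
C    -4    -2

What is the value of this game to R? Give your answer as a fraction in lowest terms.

-12/5

Row A is strictly dominated by row C, so R never plays it.
The remaining 2×2 game on (B, C) × (s1, s2) has no saddle point. Let R play B with probability p; indifference gives 4p − 4(1−p) = −4p − 2(1−p), so p = 1/5.
Similarly C's optimal q on s1 is 1/5, and the value is 4·(1/5) + (-4)·(4/5) = -12/5.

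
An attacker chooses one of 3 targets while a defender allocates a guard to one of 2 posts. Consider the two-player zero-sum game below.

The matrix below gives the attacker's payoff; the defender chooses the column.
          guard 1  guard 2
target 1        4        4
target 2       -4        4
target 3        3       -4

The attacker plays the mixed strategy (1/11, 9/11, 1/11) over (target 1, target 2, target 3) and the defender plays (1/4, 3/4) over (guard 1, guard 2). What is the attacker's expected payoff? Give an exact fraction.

Against (1/4, 3/4), each row's expected payoff is target 1: 4; target 2: 2; target 3: -9/4.
Taking the (1/11, 9/11, 1/11)-weighted average: (1/11)·(4) + (9/11)·(2) + (1/11)·(-9/4) = 79/44.

79/44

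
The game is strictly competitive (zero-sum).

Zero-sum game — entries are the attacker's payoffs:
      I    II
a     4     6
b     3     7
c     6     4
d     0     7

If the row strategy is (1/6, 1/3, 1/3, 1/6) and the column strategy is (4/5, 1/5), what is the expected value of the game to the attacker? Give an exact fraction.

41/10

Against (4/5, 1/5), each row's expected payoff is a: 22/5; b: 19/5; c: 28/5; d: 7/5.
Taking the (1/6, 1/3, 1/3, 1/6)-weighted average: (1/6)·(22/5) + (1/3)·(19/5) + (1/3)·(28/5) + (1/6)·(7/5) = 41/10.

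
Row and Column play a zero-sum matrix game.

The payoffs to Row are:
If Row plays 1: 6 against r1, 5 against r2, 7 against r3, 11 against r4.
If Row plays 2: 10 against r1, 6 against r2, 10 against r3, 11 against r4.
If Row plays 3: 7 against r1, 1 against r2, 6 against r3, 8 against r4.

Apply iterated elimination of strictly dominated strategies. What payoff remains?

6

Row 3 is strictly dominated by row 2 (10>7, 6>1, 10>6, 11>8); eliminate 3.
Column r1 is strictly dominated by r2 for Column (5<6, 6<10); eliminate r1.
Column r3 is strictly dominated by r2 for Column (5<7, 6<10); eliminate r3.
Column r4 is strictly dominated by r2 for Column (5<11, 6<11); eliminate r4.
Row 1 is strictly dominated by row 2 (6>5); eliminate 1.
Only (2, r2) remains, with payoff 6.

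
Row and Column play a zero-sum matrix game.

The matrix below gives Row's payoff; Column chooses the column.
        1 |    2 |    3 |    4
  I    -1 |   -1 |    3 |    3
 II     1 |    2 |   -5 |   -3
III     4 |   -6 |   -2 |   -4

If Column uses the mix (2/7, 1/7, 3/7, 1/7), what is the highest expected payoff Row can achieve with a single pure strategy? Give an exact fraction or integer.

9/7

I: (-1)·(2/7) + (-1)·(1/7) + (3)·(3/7) + (3)·(1/7) = 9/7.
II: (1)·(2/7) + (2)·(1/7) + (-5)·(3/7) + (-3)·(1/7) = -2.
III: (4)·(2/7) + (-6)·(1/7) + (-2)·(3/7) + (-4)·(1/7) = -8/7.
The best pure response is I with expected payoff 9/7.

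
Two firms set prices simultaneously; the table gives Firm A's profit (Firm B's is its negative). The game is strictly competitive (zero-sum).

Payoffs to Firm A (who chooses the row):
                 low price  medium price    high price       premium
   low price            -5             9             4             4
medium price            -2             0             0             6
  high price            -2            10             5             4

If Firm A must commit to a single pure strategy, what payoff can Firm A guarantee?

The worst-case payoff for each row is low price: -5, medium price: -2, high price: -2.
The best of these is -2.

-2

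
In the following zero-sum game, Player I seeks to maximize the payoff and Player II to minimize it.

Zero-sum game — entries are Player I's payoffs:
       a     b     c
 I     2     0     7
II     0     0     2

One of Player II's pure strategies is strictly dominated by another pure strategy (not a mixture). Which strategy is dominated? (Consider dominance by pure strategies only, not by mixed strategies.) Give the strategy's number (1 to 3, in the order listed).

3

Player II prefers columns that give Player I less. Compare c with a: 2 < 7, 0 < 2.
So a strictly dominates c for Player II; c is strictly dominated.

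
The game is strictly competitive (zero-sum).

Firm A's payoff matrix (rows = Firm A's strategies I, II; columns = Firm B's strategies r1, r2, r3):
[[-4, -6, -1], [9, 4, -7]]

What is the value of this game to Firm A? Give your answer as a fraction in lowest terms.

-23/8

Column r1 is strictly dominated by r2 for Firm B (it gives Firm A more in every row).
The remaining 2×2 game on (I, II) × (r2, r3) has no saddle point. Let Firm A play I with probability p; indifference gives −6p + 4(1−p) = −p − 7(1−p), so p = 11/16.
Similarly Firm B's optimal q on r2 is 3/8, and the value is -6·(3/8) + (-1)·(5/8) = -23/8.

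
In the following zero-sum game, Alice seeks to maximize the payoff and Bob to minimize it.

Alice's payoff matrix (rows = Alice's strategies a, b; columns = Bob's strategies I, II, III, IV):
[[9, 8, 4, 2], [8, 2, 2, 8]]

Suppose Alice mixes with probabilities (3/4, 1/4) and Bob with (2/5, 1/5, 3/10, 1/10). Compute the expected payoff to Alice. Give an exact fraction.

Against (2/5, 1/5, 3/10, 1/10), each row's expected payoff is a: 33/5; b: 5.
Taking the (3/4, 1/4)-weighted average: (3/4)·(33/5) + (1/4)·(5) = 31/5.

31/5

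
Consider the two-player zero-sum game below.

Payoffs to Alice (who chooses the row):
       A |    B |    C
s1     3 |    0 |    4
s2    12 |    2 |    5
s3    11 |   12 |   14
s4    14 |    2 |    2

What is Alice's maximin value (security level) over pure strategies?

11

The worst-case payoff for each row is s1: 0, s2: 2, s3: 11, s4: 2.
The best of these is 11.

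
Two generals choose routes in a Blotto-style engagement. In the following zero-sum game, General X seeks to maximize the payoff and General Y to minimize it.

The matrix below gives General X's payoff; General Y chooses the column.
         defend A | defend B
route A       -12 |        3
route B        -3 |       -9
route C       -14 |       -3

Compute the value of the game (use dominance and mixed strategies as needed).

-39/7

Row route C is strictly dominated by row route A, so General X never plays it.
The remaining 2×2 game on (route A, route B) × (defend A, defend B) has no saddle point. Let General X play route A with probability p; indifference gives −12p − 3(1−p) = 3p − 9(1−p), so p = 2/7.
Similarly General Y's optimal q on defend A is 4/7, and the value is -12·(4/7) + (3)·(3/7) = -39/7.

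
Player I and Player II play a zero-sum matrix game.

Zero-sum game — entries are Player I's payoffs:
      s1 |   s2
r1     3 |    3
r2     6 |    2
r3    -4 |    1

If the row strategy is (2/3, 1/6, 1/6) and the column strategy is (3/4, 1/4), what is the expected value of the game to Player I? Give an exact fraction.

19/8

Against (3/4, 1/4), each row's expected payoff is r1: 3; r2: 5; r3: -11/4.
Taking the (2/3, 1/6, 1/6)-weighted average: (2/3)·(3) + (1/6)·(5) + (1/6)·(-11/4) = 19/8.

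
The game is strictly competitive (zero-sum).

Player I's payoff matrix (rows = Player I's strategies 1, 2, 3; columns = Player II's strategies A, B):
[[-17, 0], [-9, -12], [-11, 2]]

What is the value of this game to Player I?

-75/8

Row 1 is strictly dominated by row 3, so Player I never plays it.
The remaining 2×2 game on (2, 3) × (A, B) has no saddle point. Let Player I play 2 with probability p; indifference gives −9p − 11(1−p) = −12p + 2(1−p), so p = 13/16.
Similarly Player II's optimal q on A is 7/8, and the value is -9·(7/8) + (-12)·(1/8) = -75/8.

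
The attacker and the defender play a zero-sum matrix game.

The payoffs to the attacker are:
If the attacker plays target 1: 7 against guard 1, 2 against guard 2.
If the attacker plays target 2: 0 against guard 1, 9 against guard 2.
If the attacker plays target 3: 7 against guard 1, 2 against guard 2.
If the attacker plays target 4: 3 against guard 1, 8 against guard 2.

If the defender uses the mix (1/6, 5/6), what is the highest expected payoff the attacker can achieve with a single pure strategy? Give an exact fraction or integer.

15/2

target 1: (7)·(1/6) + (2)·(5/6) = 17/6.
target 2: (0)·(1/6) + (9)·(5/6) = 15/2.
target 3: (7)·(1/6) + (2)·(5/6) = 17/6.
target 4: (3)·(1/6) + (8)·(5/6) = 43/6.
The best pure response is target 2 with expected payoff 15/2.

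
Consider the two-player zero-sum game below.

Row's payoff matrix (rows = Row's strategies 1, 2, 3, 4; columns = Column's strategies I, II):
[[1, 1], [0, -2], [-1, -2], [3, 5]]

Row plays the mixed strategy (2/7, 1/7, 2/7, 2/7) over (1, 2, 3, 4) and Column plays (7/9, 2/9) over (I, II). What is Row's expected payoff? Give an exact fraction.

Against (7/9, 2/9), each row's expected payoff is 1: 1; 2: -4/9; 3: -11/9; 4: 31/9.
Taking the (2/7, 1/7, 2/7, 2/7)-weighted average: (2/7)·(1) + (1/7)·(-4/9) + (2/7)·(-11/9) + (2/7)·(31/9) = 6/7.

6/7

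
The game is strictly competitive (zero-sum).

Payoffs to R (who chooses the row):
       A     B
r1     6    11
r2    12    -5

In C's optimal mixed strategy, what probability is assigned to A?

8/11

Row minima are 6 and -5, so R's maximin is 6; column maxima are 12 and 11, so C's minimax is 11. These differ, so the equilibrium is in mixed strategies.
Let C play A with probability q. R is indifferent when 6q + 11(1−q) = 12q − 5(1−q), giving q = 8/11.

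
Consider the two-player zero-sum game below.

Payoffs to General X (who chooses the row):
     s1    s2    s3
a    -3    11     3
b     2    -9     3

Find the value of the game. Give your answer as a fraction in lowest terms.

Column s3 is strictly dominated by s1 for General Y (it gives General X more in every row).
The remaining 2×2 game on (a, b) × (s1, s2) has no saddle point. Let General X play a with probability p; indifference gives −3p + 2(1−p) = 11p − 9(1−p), so p = 11/25.
Similarly General Y's optimal q on s1 is 4/5, and the value is -3·(4/5) + (11)·(1/5) = -1/5.

-1/5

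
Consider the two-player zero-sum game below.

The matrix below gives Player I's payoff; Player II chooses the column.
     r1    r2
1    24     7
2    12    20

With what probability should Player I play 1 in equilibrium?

8/25

Row minima are 7 and 12, so Player I's maximin is 12; column maxima are 24 and 20, so Player II's minimax is 20. These differ, so the equilibrium is in mixed strategies.
Let Player I play 1 with probability p. Player II is indifferent when 24p + 12(1−p) = 7p + 20(1−p), giving p = 8/25.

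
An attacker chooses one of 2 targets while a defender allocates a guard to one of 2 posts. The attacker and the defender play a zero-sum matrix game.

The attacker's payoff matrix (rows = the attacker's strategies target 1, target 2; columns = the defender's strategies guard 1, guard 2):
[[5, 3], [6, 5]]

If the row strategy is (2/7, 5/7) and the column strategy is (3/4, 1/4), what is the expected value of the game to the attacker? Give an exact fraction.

Against (3/4, 1/4), each row's expected payoff is target 1: 9/2; target 2: 23/4.
Taking the (2/7, 5/7)-weighted average: (2/7)·(9/2) + (5/7)·(23/4) = 151/28.

151/28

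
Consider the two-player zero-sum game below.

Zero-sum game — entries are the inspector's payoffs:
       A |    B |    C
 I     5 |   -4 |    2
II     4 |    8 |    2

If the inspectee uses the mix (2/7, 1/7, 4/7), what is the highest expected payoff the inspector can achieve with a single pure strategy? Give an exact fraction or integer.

I: (5)·(2/7) + (-4)·(1/7) + (2)·(4/7) = 2.
II: (4)·(2/7) + (8)·(1/7) + (2)·(4/7) = 24/7.
The best pure response is II with expected payoff 24/7.

24/7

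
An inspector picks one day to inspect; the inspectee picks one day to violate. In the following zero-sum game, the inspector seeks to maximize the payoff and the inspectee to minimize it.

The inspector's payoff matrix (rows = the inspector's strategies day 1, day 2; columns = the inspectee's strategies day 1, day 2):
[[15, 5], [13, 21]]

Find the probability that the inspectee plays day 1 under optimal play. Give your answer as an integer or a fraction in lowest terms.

Row minima are 5 and 13, so the inspector's maximin is 13; column maxima are 15 and 21, so the inspectee's minimax is 15. These differ, so the equilibrium is in mixed strategies.
Let the inspectee play day 1 with probability q. The inspector is indifferent when 15q + 5(1−q) = 13q + 21(1−q), giving q = 8/9.

8/9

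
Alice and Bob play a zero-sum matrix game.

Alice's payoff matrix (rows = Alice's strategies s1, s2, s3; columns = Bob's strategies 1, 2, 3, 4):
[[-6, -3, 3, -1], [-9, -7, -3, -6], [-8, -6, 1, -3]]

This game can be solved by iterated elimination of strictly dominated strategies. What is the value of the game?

-6

Row s3 is strictly dominated by row s1 (-6>-8, -3>-6, 3>1, -1>-3); eliminate s3.
Row s2 is strictly dominated by row s1 (-6>-9, -3>-7, 3>-3, -1>-6); eliminate s2.
Column 3 is strictly dominated by 1 for Bob (-6<3); eliminate 3.
Column 4 is strictly dominated by 1 for Bob (-6<-1); eliminate 4.
Column 2 is strictly dominated by 1 for Bob (-6<-3); eliminate 2.
Only (s1, 1) remains, with payoff -6.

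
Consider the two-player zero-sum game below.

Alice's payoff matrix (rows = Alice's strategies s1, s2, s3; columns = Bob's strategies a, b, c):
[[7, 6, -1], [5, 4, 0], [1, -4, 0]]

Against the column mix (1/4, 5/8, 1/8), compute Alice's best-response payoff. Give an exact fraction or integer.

43/8

s1: (7)·(1/4) + (6)·(5/8) + (-1)·(1/8) = 43/8.
s2: (5)·(1/4) + (4)·(5/8) + (0)·(1/8) = 15/4.
s3: (1)·(1/4) + (-4)·(5/8) + (0)·(1/8) = -9/4.
The best pure response is s1 with expected payoff 43/8.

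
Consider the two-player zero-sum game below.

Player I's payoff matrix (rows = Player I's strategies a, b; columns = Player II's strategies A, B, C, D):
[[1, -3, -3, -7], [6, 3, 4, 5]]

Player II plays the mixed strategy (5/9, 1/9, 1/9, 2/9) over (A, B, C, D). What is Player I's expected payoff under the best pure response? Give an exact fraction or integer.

47/9

a: (1)·(5/9) + (-3)·(1/9) + (-3)·(1/9) + (-7)·(2/9) = -5/3.
b: (6)·(5/9) + (3)·(1/9) + (4)·(1/9) + (5)·(2/9) = 47/9.
The best pure response is b with expected payoff 47/9.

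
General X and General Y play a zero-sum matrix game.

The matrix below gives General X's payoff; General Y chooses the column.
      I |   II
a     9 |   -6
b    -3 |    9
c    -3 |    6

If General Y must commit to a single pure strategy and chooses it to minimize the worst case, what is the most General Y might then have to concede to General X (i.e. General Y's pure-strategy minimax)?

9

The worst case (largest entry) in each column is I: 9, II: 9.
The best (smallest) of these is 9.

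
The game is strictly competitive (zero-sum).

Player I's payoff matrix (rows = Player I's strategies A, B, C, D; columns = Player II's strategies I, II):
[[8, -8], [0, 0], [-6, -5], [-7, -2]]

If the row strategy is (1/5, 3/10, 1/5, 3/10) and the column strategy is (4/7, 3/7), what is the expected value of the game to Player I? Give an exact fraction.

-82/35

Against (4/7, 3/7), each row's expected payoff is A: 8/7; B: 0; C: -39/7; D: -34/7.
Taking the (1/5, 3/10, 1/5, 3/10)-weighted average: (1/5)·(8/7) + (3/10)·(0) + (1/5)·(-39/7) + (3/10)·(-34/7) = -82/35.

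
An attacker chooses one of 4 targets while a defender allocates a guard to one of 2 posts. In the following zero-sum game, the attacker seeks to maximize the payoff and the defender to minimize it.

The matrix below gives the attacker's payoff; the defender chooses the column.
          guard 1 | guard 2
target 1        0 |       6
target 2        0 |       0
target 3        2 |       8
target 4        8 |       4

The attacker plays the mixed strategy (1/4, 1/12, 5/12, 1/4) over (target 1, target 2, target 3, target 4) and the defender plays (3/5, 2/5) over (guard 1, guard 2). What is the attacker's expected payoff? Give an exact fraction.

121/30

Against (3/5, 2/5), each row's expected payoff is target 1: 12/5; target 2: 0; target 3: 22/5; target 4: 32/5.
Taking the (1/4, 1/12, 5/12, 1/4)-weighted average: (1/4)·(12/5) + (1/12)·(0) + (5/12)·(22/5) + (1/4)·(32/5) = 121/30.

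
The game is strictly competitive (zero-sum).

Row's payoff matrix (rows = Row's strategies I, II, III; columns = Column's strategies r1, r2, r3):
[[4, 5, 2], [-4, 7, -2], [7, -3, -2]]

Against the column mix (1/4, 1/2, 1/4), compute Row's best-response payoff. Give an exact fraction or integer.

4

I: (4)·(1/4) + (5)·(1/2) + (2)·(1/4) = 4.
II: (-4)·(1/4) + (7)·(1/2) + (-2)·(1/4) = 2.
III: (7)·(1/4) + (-3)·(1/2) + (-2)·(1/4) = -1/4.
The best pure response is I with expected payoff 4.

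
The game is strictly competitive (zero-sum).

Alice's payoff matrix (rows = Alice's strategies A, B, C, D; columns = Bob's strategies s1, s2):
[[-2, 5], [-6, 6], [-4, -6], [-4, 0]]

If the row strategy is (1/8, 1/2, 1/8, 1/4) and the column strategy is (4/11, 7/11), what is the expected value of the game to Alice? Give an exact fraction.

9/88

Against (4/11, 7/11), each row's expected payoff is A: 27/11; B: 18/11; C: -58/11; D: -16/11.
Taking the (1/8, 1/2, 1/8, 1/4)-weighted average: (1/8)·(27/11) + (1/2)·(18/11) + (1/8)·(-58/11) + (1/4)·(-16/11) = 9/88.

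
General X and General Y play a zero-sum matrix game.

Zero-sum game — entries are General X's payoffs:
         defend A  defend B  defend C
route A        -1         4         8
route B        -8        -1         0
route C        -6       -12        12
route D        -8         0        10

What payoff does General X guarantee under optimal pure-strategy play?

Row minima: -1, -8, -12, -8 → General X's maximin is -1.
Column maxima: -1, 4, 12 → General Y's minimax is -1.
They coincide at (route A, defend A), so the value is -1.

-1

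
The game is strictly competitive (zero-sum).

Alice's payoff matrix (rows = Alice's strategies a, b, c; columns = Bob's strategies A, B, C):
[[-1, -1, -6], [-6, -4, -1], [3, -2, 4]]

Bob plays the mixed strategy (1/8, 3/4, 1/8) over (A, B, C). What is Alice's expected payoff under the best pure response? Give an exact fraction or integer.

a: (-1)·(1/8) + (-1)·(3/4) + (-6)·(1/8) = -13/8.
b: (-6)·(1/8) + (-4)·(3/4) + (-1)·(1/8) = -31/8.
c: (3)·(1/8) + (-2)·(3/4) + (4)·(1/8) = -5/8.
The best pure response is c with expected payoff -5/8.

-5/8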